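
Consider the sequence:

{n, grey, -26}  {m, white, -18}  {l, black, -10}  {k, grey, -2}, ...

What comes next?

Letter: n, m, l, k → j (letters move back 1 place in the alphabet).
Shade — repeats grey → white → black: grey, white, black, grey → white.
Third slot: +8 each step; -26, -18, -10, -2 → 6.
So the next element is {j, white, 6}.

{j, white, 6}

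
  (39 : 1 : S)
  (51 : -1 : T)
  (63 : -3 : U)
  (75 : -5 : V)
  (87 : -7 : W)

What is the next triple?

(99 : -9 : X)

First entry: +12 each step, so 39, 51, 63, 75, 87 → 99.
Second entry: −2 each step, so 1, -1, -3, -5, -7 → -9.
Letter: S, T, U, V, W → X (letters move forward 1 place in the alphabet).
Putting it together: (99 : -9 : X).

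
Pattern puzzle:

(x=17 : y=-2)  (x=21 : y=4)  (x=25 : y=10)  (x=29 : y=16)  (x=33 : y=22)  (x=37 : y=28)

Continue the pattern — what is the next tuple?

X — +4 each step: 17, 21, 25, 29, 33, 37 → 41.
Y goes -2, 4, 10, 16, 22, 28 → 34 (+6 each step).
Putting it together: (x=41 : y=34).

(x=41 : y=34)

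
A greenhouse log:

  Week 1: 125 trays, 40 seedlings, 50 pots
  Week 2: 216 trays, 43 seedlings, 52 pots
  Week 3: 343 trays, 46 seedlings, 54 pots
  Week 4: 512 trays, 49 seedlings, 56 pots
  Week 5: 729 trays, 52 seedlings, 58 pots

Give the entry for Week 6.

Trays — perfect cubes: 5³, 6³, 7³, …: 125, 216, 343, 512, 729 → 1000.
Seedlings goes 40, 43, 46, 49, 52 → 55 (+3 each step).
Pots: +2 each step, so 50, 52, 54, 56, 58 → 60.
Putting it together: 1000 trays, 55 seedlings, 60 pots.

1000 trays, 55 seedlings, 60 pots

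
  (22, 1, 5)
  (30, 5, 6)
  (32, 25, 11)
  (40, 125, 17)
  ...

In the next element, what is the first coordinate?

42

First coordinate: alternating steps +8, +2, +8, +2, …, so 22, 30, 32, 40 → 42.
Second coordinate: ×5 each step; 1, 5, 25, 125 → 625.
For the third coordinate, each term is the sum of the two before it: 5, 6, 11, 17 → 28.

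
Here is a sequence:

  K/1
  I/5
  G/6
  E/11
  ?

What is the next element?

C/17

Letter: K, I, G, E → C (letters move back 2 places in the alphabet).
Second entry goes 1, 5, 6, 11 → 17 (each term is the sum of the two before it).
So the next element is C/17.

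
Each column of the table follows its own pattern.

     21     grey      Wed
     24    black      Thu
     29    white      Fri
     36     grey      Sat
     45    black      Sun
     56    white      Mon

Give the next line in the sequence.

For the first component, differences are 3, 5, 7, … (increasing by 2 each time): 21, 24, 29, 36, 45, 56 → 69.
Shade goes grey, black, white, grey, black, white → grey (repeats grey → black → white).
For the day, runs through the weekdays Mon→Sun: Wed, Thu, Fri, Sat, Sun, Mon → Tue.
Putting it together: 69  grey  Tue.

69  grey  Tue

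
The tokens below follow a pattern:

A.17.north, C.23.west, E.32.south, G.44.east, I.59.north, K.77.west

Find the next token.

Letter: letters move forward 2 places in the alphabet; A, C, E, G, I, K → M.
For the second component, differences are 6, 9, 12, … (increasing by 3 each time): 17, 23, 32, 44, 59, 77 → 98.
For the direction, repeats north → west → south → east: north, west, south, east, north, west → south.
Combining the parts gives M.98.south.

M.98.south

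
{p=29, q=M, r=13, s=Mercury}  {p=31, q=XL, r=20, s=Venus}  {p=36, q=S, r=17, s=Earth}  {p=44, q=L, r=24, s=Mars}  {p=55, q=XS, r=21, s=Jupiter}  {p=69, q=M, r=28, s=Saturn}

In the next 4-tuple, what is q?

Q goes M, XL, S, L, XS, M → XL (repeats M → XL → S → L → XS).

XL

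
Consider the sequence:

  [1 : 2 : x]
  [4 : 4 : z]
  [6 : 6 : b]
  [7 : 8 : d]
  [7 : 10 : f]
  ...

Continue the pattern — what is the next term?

[6 : 12 : h]

First component — differences are 3, 2, 1, … (decreasing by 1 each time): 1, 4, 6, 7, 7 → 6.
Second component: 2, 4, 6, 8, 10 → 12 (+2 each step).
Letter: letters move forward 2 places in the alphabet, wrapping Z→A, so x, z, b, d, f → h.
Putting it together: [6 : 12 : h].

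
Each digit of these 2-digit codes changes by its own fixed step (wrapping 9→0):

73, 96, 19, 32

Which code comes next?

First digit: +2 each step, mod 10, so 7, 9, 1, 3 → 5.
Second digit — +3 each step, mod 10: 3, 6, 9, 2 → 5.
Putting it together: 55.

55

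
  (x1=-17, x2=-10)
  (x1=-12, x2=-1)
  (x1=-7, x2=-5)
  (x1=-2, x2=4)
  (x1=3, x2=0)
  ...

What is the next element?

X1 — +5 each step: -17, -12, -7, -2, 3 → 8.
X2: alternating steps +9, −4, +9, −4, …; -10, -1, -5, 4, 0 → 9.
Combining the parts gives (x1=8, x2=9).

(x1=8, x2=9)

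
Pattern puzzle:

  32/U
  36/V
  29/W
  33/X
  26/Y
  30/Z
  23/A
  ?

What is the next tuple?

27/B

First component — alternating steps +4, −7, +4, −7, …: 32, 36, 29, 33, 26, 30, 23 → 27.
Letter: letters move forward 1 place in the alphabet, wrapping Z→A; U, V, W, X, Y, Z, A → B.
Combining the parts gives 27/B.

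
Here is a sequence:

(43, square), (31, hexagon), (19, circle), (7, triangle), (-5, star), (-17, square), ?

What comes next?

First component: −12 each step; 43, 31, 19, 7, -5, -17 → -29.
For the shape, repeats square → hexagon → circle → triangle → star: square, hexagon, circle, triangle, star, square → hexagon.
So the next point is (-29, hexagon).

(-29, hexagon)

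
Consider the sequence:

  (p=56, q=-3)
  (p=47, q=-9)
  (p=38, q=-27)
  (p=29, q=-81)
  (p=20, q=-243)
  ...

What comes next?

(p=11, q=-729)

P: −9 each step; 56, 47, 38, 29, 20 → 11.
For the q, ×3 each step: -3, -9, -27, -81, -243 → -729.
Putting it together: (p=11, q=-729).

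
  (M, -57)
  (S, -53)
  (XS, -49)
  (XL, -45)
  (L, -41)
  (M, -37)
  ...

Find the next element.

(S, -33)

For the size, repeats M → S → XS → XL → L: M, S, XS, XL, L, M → S.
Second component: -57, -53, -49, -45, -41, -37 → -33 (+4 each step).
So the next element is (S, -33).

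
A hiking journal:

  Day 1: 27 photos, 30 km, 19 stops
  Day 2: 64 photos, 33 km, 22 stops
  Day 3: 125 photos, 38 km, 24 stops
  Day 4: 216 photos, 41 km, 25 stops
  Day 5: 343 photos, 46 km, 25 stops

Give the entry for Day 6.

512 photos, 49 km, 24 stops

Photos goes 27, 64, 125, 216, 343 → 512 (perfect cubes: 3³, 4³, 5³, …).
Km — alternating steps +3, +5, +3, +5, …: 30, 33, 38, 41, 46 → 49.
Stops: differences are 3, 2, 1, … (decreasing by 1 each time); 19, 22, 24, 25, 25 → 24.
Putting it together: 512 photos, 49 km, 24 stops.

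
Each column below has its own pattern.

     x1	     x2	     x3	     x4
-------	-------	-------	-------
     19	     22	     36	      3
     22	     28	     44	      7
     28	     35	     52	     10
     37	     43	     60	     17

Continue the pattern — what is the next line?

49  52  68  27

Column x1 goes 19, 22, 28, 37 → 49 (differences are 3, 6, 9, … (increasing by 3 each time)).
Column x2 goes 22, 28, 35, 43 → 52 (differences are 6, 7, 8, … (increasing by 1 each time)).
For the column x3, +8 each step: 36, 44, 52, 60 → 68.
Column x4: each term is the sum of the two before it; 3, 7, 10, 17 → 27.
Putting it together: 49  52  68  27.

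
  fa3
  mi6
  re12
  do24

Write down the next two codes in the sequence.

Note goes fa, mi, re, do → ti → la (runs backward through the solfège scale do→ti).
Second component: ×2 each step; 3, 6, 12, 24 → 48 → 96.
Putting the parts together: ti48 and then la96.

ti48, la96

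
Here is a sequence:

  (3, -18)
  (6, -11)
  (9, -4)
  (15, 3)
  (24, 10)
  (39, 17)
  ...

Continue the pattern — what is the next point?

For the first value, each term is the sum of the two before it: 3, 6, 9, 15, 24, 39 → 63.
Second value goes -18, -11, -4, 3, 10, 17 → 24 (+7 each step).
Combining the parts gives (63, 24).

(63, 24)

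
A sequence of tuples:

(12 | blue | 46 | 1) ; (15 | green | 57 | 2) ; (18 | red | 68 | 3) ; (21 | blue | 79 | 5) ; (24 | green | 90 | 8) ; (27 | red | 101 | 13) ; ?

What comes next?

First coordinate: +3 each step; 12, 15, 18, 21, 24, 27 → 30.
Colour: repeats blue → green → red; blue, green, red, blue, green, red → blue.
Third coordinate: +11 each step; 46, 57, 68, 79, 90, 101 → 112.
Fourth coordinate: each term is the sum of the two before it, so 1, 2, 3, 5, 8, 13 → 21.
So the next tuple is (30 | blue | 112 | 21).

(30 | blue | 112 | 21)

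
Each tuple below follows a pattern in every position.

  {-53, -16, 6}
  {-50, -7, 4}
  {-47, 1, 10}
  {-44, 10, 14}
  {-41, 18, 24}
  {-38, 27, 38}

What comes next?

{-35, 35, 62}

First component — +3 each step: -53, -50, -47, -44, -41, -38 → -35.
Second component goes -16, -7, 1, 10, 18, 27 → 35 (alternating steps +9, +8, +9, +8, …).
Third component: each term is the sum of the two before it, so 6, 4, 10, 14, 24, 38 → 62.
Combining the parts gives {-35, 35, 62}.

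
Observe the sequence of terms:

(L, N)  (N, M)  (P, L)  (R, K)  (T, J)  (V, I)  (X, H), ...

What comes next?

First letter: letters move forward 2 places in the alphabet, so L, N, P, R, T, V, X → Z.
Second letter — letters move back 1 place in the alphabet: N, M, L, K, J, I, H → G.
Putting it together: (Z, G).

(Z, G)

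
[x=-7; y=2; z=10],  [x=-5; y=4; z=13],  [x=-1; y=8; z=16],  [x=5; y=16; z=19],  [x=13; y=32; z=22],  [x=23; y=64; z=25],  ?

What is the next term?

For the x, differences are 2, 4, 6, … (increasing by 2 each time): -7, -5, -1, 5, 13, 23 → 35.
Y: ×2 each step, so 2, 4, 8, 16, 32, 64 → 128.
Z goes 10, 13, 16, 19, 22, 25 → 28 (+3 each step).
Combining the parts gives [x=35; y=128; z=28].

[x=35; y=128; z=28]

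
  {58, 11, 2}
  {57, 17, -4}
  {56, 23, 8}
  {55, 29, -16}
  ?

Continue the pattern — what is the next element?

{54, 35, 32}

First value: −1 each step; 58, 57, 56, 55 → 54.
Second value: +6 each step; 11, 17, 23, 29 → 35.
Third value: ×(-2) each step, so 2, -4, 8, -16 → 32.
Combining the parts gives {54, 35, 32}.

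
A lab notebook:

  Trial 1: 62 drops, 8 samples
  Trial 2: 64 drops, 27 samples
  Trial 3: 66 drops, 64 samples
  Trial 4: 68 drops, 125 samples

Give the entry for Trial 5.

For the drops, +2 each step: 62, 64, 66, 68 → 70.
Samples: 8, 27, 64, 125 → 216 (perfect cubes: 2³, 3³, 4³, …).
Combining the parts gives 70 drops, 216 samples.

70 drops, 216 samples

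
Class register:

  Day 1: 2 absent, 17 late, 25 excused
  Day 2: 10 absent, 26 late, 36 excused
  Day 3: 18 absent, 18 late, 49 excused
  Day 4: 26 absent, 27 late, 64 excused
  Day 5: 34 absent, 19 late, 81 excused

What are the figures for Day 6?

42 absent, 28 late, 100 excused

Absent: +8 each step; 2, 10, 18, 26, 34 → 42.
Late: alternating steps +9, −8, +9, −8, …; 17, 26, 18, 27, 19 → 28.
Excused — perfect squares: 5², 6², 7², …: 25, 36, 49, 64, 81 → 100.
Putting it together: 42 absent, 28 late, 100 excused.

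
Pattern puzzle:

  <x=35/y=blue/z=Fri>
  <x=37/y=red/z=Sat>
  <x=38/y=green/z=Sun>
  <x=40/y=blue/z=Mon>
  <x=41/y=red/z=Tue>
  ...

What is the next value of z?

Wed

X goes 35, 37, 38, 40, 41 → 43 (alternating steps +2, +1, +2, +1, …).
Y: repeats blue → red → green; blue, red, green, blue, red → green.
For the z, runs through the weekdays Mon→Sun: Fri, Sat, Sun, Mon, Tue → Wed.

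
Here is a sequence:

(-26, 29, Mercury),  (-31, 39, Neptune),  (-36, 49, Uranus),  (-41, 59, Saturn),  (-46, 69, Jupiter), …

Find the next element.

For the first component, −5 each step: -26, -31, -36, -41, -46 → -51.
Second component: +10 each step, so 29, 39, 49, 59, 69 → 79.
Planet: runs backward through the planets Mercury→Neptune; Mercury, Neptune, Uranus, Saturn, Jupiter → Mars.
Combining the parts gives (-51, 79, Mars).

(-51, 79, Mars)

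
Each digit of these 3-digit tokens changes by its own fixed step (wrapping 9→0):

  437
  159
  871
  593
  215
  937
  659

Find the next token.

First digit: −3 each step, mod 10; 4, 1, 8, 5, 2, 9, 6 → 3.
Second digit: 3, 5, 7, 9, 1, 3, 5 → 7 (+2 each step, mod 10).
Third digit goes 7, 9, 1, 3, 5, 7, 9 → 1 (+2 each step, mod 10).
So the next token is 371.

371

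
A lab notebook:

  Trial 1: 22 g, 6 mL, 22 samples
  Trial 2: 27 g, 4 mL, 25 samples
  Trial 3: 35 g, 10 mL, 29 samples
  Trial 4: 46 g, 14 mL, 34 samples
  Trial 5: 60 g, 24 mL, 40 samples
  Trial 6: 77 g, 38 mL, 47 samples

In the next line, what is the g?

97

G: differences are 5, 8, 11, … (increasing by 3 each time), so 22, 27, 35, 46, 60, 77 → 97.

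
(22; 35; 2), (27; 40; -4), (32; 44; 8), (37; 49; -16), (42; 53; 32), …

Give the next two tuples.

For the first slot, +5 each step: 22, 27, 32, 37, 42 → 47 → 52.
Second slot: alternating steps +5, +4, +5, +4, …, so 35, 40, 44, 49, 53 → 58 → 62.
For the third slot, ×(-2) each step: 2, -4, 8, -16, 32 → -64 → 128.
Putting the parts together: (47; 58; -64) and then (52; 62; 128).

(47; 58; -64), (52; 62; 128)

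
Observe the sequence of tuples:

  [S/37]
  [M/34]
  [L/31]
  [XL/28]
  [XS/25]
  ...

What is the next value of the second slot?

22

Second slot: 37, 34, 31, 28, 25 → 22 (−3 each step).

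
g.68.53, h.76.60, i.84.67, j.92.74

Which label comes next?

k.100.81

Letter — letters move forward 1 place in the alphabet: g, h, i, j → k.
Second component: 68, 76, 84, 92 → 100 (+8 each step).
Third component: 53, 60, 67, 74 → 81 (+7 each step).
Putting it together: k.100.81.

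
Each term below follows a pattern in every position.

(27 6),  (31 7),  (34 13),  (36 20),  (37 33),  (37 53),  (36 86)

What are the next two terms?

(34 139), (31 225)

First value: differences are 4, 3, 2, … (decreasing by 1 each time); 27, 31, 34, 36, 37, 37, 36 → 34 → 31.
For the second value, each term is the sum of the two before it: 6, 7, 13, 20, 33, 53, 86 → 139 → 225.
So the next two terms are (34 139) and (31 225).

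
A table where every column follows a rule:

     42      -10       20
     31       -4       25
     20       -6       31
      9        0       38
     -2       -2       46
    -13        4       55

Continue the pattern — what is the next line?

First component: −11 each step, so 42, 31, 20, 9, -2, -13 → -24.
Second component: alternating steps +6, −2, +6, −2, …; -10, -4, -6, 0, -2, 4 → 2.
Third component — differences are 5, 6, 7, … (increasing by 1 each time): 20, 25, 31, 38, 46, 55 → 65.
So the next line is -24  2  65.

-24  2  65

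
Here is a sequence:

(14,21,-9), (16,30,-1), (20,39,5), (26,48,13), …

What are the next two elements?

(34,57,19), (44,66,27)

For the first component, differences are 2, 4, 6, … (increasing by 2 each time): 14, 16, 20, 26 → 34 → 44.
Second component: +9 each step; 21, 30, 39, 48 → 57 → 66.
Third component — alternating steps +8, +6, +8, +6, …: -9, -1, 5, 13 → 19 → 27.
Putting the parts together: (34,57,19) and then (44,66,27).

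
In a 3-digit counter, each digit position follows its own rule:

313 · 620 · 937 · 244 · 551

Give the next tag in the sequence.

868

For the first digit, +3 each step, mod 10: 3, 6, 9, 2, 5 → 8.
Second digit: +1 each step, mod 10; 1, 2, 3, 4, 5 → 6.
Third digit: −3 each step, mod 10; 3, 0, 7, 4, 1 → 8.
Combining the parts gives 868.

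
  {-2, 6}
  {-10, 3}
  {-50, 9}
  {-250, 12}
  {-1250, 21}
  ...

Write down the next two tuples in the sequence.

{-6250, 33}, {-31250, 54}

First entry — ×5 each step: -2, -10, -50, -250, -1250 → -6250 → -31250.
Second entry: 6, 3, 9, 12, 21 → 33 → 54 (each term is the sum of the two before it).
So the next two tuples are {-6250, 33} and {-31250, 54}.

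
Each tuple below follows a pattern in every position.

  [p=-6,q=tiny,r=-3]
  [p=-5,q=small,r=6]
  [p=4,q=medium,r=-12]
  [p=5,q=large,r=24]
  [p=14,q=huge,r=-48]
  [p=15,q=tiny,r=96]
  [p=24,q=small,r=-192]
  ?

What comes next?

P — alternating steps +1, +9, +1, +9, …: -6, -5, 4, 5, 14, 15, 24 → 25.
Q — repeats tiny → small → medium → large → huge: tiny, small, medium, large, huge, tiny, small → medium.
R goes -3, 6, -12, 24, -48, 96, -192 → 384 (×(-2) each step).
Putting it together: [p=25,q=medium,r=384].

[p=25,q=medium,r=384]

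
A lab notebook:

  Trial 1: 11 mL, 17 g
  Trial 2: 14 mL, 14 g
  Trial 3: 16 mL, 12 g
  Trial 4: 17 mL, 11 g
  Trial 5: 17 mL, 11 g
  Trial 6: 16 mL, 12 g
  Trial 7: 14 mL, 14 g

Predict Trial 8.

ML goes 11, 14, 16, 17, 17, 16, 14 → 11 (differences are 3, 2, 1, … (decreasing by 1 each time)).
G goes 17, 14, 12, 11, 11, 12, 14 → 17 (together with the mL always sums to 28).
Combining the parts gives 11 mL, 17 g.

11 mL, 17 g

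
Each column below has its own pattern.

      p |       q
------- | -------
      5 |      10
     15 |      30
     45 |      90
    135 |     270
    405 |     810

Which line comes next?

Column p goes 5, 15, 45, 135, 405 → 1215 (×3 each step).
For the column q, always 2 × the column p: 10, 30, 90, 270, 810 → 2430.
Combining the parts gives 1215  2430.

1215  2430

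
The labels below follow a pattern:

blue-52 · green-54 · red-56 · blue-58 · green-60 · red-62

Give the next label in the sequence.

blue-64

Colour: repeats blue → green → red, so blue, green, red, blue, green, red → blue.
Second component: +2 each step; 52, 54, 56, 58, 60, 62 → 64.
So the next label is blue-64.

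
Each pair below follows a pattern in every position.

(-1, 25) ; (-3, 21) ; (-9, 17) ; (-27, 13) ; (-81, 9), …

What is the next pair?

(-243, 5)

First value: ×3 each step, so -1, -3, -9, -27, -81 → -243.
Second value — −4 each step: 25, 21, 17, 13, 9 → 5.
Combining the parts gives (-243, 5).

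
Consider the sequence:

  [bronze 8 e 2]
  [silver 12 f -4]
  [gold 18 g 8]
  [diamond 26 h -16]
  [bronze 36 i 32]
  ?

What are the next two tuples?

[silver 48 j -64], [gold 62 k 128]

Rank goes bronze, silver, gold, diamond, bronze → silver → gold (repeats bronze → silver → gold → diamond).
Second entry — differences are 4, 6, 8, … (increasing by 2 each time): 8, 12, 18, 26, 36 → 48 → 62.
Letter goes e, f, g, h, i → j → k (letters move forward 1 place in the alphabet).
Fourth entry — ×(-2) each step: 2, -4, 8, -16, 32 → -64 → 128.
Putting the parts together: [silver 48 j -64] and then [gold 62 k 128].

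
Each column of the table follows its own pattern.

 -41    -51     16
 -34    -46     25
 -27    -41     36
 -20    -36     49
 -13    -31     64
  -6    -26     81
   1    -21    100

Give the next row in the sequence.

First component goes -41, -34, -27, -20, -13, -6, 1 → 8 (+7 each step).
For the second component, +5 each step: -51, -46, -41, -36, -31, -26, -21 → -16.
For the third component, perfect squares: 4², 5², 6², …: 16, 25, 36, 49, 64, 81, 100 → 121.
So the next row is 8  -16  121.

8  -16  121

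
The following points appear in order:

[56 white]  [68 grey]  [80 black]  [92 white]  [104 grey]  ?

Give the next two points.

[116 black], [128 white]

First coordinate: +12 each step; 56, 68, 80, 92, 104 → 116 → 128.
Shade: repeats white → grey → black; white, grey, black, white, grey → black → white.
So the next two points are [116 black] and [128 white].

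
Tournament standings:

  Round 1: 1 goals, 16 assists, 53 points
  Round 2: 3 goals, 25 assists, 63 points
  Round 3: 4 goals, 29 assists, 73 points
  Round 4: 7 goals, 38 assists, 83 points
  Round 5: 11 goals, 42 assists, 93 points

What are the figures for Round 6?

Goals: each term is the sum of the two before it, so 1, 3, 4, 7, 11 → 18.
Assists: alternating steps +9, +4, +9, +4, …, so 16, 25, 29, 38, 42 → 51.
For the points, +10 each step: 53, 63, 73, 83, 93 → 103.
Combining the parts gives 18 goals, 51 assists, 103 points.

18 goals, 51 assists, 103 points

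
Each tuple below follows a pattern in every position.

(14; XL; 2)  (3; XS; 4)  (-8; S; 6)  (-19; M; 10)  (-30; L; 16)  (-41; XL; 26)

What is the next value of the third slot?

42

Third slot: each term is the sum of the two before it, so 2, 4, 6, 10, 16, 26 → 42.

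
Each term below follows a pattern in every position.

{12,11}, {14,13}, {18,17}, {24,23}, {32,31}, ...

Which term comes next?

First coordinate: 12, 14, 18, 24, 32 → 42 (differences are 2, 4, 6, … (increasing by 2 each time)).
For the second coordinate, differences are 2, 4, 6, … (increasing by 2 each time): 11, 13, 17, 23, 31 → 41.
So the next term is {42,41}.

{42,41}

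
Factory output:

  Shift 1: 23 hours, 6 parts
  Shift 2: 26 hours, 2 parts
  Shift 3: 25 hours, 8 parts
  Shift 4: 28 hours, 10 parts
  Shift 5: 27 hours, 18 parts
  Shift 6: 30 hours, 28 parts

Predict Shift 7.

29 hours, 46 parts

Hours — alternating steps +3, −1, +3, −1, …: 23, 26, 25, 28, 27, 30 → 29.
Parts — each term is the sum of the two before it: 6, 2, 8, 10, 18, 28 → 46.
Combining the parts gives 29 hours, 46 parts.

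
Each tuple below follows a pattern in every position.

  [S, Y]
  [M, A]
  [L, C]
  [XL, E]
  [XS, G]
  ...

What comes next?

Size: S, M, L, XL, XS → S (runs through clothing sizes XS→XL).
For the letter, letters move forward 2 places in the alphabet, wrapping Z→A: Y, A, C, E, G → I.
So the next tuple is [S, I].

[S, I]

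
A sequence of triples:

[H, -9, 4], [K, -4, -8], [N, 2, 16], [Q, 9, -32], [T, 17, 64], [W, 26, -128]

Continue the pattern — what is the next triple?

[Z, 36, 256]

Letter goes H, K, N, Q, T, W → Z (letters move forward 3 places in the alphabet).
For the second slot, differences are 5, 6, 7, … (increasing by 1 each time): -9, -4, 2, 9, 17, 26 → 36.
Third slot — ×(-2) each step: 4, -8, 16, -32, 64, -128 → 256.
So the next triple is [Z, 36, 256].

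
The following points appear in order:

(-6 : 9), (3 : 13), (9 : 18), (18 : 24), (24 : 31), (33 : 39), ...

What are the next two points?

First component goes -6, 3, 9, 18, 24, 33 → 39 → 48 (alternating steps +9, +6, +9, +6, …).
For the second component, differences are 4, 5, 6, … (increasing by 1 each time): 9, 13, 18, 24, 31, 39 → 48 → 58.
So the next two points are (39 : 48) and (48 : 58).

(39 : 48), (48 : 58)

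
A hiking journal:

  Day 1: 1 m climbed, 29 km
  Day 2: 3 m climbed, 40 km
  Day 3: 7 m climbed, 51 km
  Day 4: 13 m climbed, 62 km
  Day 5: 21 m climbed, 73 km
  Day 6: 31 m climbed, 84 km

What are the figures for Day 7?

43 m climbed, 95 km

M climbed: differences are 2, 4, 6, … (increasing by 2 each time); 1, 3, 7, 13, 21, 31 → 43.
Km goes 29, 40, 51, 62, 73, 84 → 95 (+11 each step).
Combining the parts gives 43 m climbed, 95 km.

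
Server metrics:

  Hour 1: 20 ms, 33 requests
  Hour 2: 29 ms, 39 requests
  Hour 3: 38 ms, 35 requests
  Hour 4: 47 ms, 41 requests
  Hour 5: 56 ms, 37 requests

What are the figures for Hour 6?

Ms: +9 each step, so 20, 29, 38, 47, 56 → 65.
Requests goes 33, 39, 35, 41, 37 → 43 (alternating steps +6, −4, +6, −4, …).
So the next line is 65 ms, 43 requests.

65 ms, 43 requests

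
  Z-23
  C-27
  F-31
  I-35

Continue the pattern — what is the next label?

Letter — letters move forward 3 places in the alphabet, wrapping Z→A: Z, C, F, I → L.
Second component: +4 each step, so 23, 27, 31, 35 → 39.
Combining the parts gives L-39.

L-39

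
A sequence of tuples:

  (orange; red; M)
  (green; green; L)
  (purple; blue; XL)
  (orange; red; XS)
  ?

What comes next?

(green; green; S)

First colour: repeats orange → green → purple, so orange, green, purple, orange → green.
Second colour — repeats red → green → blue: red, green, blue, red → green.
Size — runs through clothing sizes XS→XL: M, L, XL, XS → S.
Combining the parts gives (green; green; S).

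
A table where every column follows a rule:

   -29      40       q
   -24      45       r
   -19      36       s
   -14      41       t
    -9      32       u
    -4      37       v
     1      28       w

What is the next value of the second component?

33

Second component — alternating steps +5, −9, +5, −9, …: 40, 45, 36, 41, 32, 37, 28 → 33.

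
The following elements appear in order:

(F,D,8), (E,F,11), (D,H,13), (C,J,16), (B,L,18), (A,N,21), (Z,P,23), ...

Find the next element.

(Y,R,26)

For the first letter, letters move back 1 place in the alphabet, wrapping A→Z: F, E, D, C, B, A, Z → Y.
For the second letter, letters move forward 2 places in the alphabet: D, F, H, J, L, N, P → R.
Third entry — alternating steps +3, +2, +3, +2, …: 8, 11, 13, 16, 18, 21, 23 → 26.
So the next element is (Y,R,26).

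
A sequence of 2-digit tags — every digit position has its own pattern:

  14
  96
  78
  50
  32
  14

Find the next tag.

96

First digit goes 1, 9, 7, 5, 3, 1 → 9 (−2 each step, mod 10).
Second digit — +2 each step, mod 10: 4, 6, 8, 0, 2, 4 → 6.
Putting it together: 96.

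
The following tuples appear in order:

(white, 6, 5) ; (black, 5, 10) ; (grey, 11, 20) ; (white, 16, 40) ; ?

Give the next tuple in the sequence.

Shade: white, black, grey, white → black (repeats white → black → grey).
Second component: 6, 5, 11, 16 → 27 (each term is the sum of the two before it).
Third component: ×2 each step, so 5, 10, 20, 40 → 80.
Putting it together: (black, 27, 80).

(black, 27, 80)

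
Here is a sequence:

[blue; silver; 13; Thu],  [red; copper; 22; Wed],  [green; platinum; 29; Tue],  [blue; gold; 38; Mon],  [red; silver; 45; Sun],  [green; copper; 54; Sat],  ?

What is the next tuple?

For the colour, repeats blue → red → green: blue, red, green, blue, red, green → blue.
Metal goes silver, copper, platinum, gold, silver, copper → platinum (repeats silver → copper → platinum → gold).
Third component: alternating steps +9, +7, +9, +7, …, so 13, 22, 29, 38, 45, 54 → 61.
Day: runs backward through the weekdays Mon→Sun, so Thu, Wed, Tue, Mon, Sun, Sat → Fri.
Putting it together: [blue; platinum; 61; Fri].

[blue; platinum; 61; Fri]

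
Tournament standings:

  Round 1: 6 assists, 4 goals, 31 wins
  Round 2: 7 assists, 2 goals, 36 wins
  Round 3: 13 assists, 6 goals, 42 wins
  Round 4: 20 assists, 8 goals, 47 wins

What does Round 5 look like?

For the assists, each term is the sum of the two before it: 6, 7, 13, 20 → 33.
Goals: each term is the sum of the two before it, so 4, 2, 6, 8 → 14.
For the wins, alternating steps +5, +6, +5, +6, …: 31, 36, 42, 47 → 53.
Putting it together: 33 assists, 14 goals, 53 wins.

33 assists, 14 goals, 53 wins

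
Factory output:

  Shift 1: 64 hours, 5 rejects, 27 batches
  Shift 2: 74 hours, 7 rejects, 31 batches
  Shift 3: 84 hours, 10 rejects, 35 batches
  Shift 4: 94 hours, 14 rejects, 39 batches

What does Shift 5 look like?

104 hours, 19 rejects, 43 batches

Hours goes 64, 74, 84, 94 → 104 (+10 each step).
For the rejects, differences are 2, 3, 4, … (increasing by 1 each time): 5, 7, 10, 14 → 19.
Batches — +4 each step: 27, 31, 35, 39 → 43.
Combining the parts gives 104 hours, 19 rejects, 43 batches.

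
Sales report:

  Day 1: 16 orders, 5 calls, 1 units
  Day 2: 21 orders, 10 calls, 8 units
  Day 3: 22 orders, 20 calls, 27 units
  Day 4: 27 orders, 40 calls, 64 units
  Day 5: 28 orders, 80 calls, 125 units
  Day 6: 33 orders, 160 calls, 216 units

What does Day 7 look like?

34 orders, 320 calls, 343 units

For the orders, alternating steps +5, +1, +5, +1, …: 16, 21, 22, 27, 28, 33 → 34.
Calls: 5, 10, 20, 40, 80, 160 → 320 (×2 each step).
For the units, perfect cubes: 1³, 2³, 3³, …: 1, 8, 27, 64, 125, 216 → 343.
Combining the parts gives 34 orders, 320 calls, 343 units.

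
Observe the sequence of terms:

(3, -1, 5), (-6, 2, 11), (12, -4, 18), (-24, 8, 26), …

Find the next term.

First slot: ×(-2) each step; 3, -6, 12, -24 → 48.
Second slot: -1, 2, -4, 8 → -16 (×(-2) each step).
Third slot — differences are 6, 7, 8, … (increasing by 1 each time): 5, 11, 18, 26 → 35.
So the next term is (48, -16, 35).

(48, -16, 35)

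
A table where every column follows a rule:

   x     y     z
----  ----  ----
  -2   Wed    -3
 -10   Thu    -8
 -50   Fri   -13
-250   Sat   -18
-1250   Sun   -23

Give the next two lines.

For the column x, ×5 each step: -2, -10, -50, -250, -1250 → -6250 → -31250.
Column y goes Wed, Thu, Fri, Sat, Sun → Mon → Tue (runs through the weekdays Mon→Sun).
Column z — −5 each step: -3, -8, -13, -18, -23 → -28 → -33.
So the next two lines are -6250  Mon  -28 and -31250  Tue  -33.

-6250  Mon  -28; -31250  Tue  -33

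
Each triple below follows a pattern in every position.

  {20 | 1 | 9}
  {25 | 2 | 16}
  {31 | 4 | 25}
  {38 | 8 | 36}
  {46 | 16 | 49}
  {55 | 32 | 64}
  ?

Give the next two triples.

{65 | 64 | 81}, {76 | 128 | 100}

First part: differences are 5, 6, 7, … (increasing by 1 each time); 20, 25, 31, 38, 46, 55 → 65 → 76.
Second part: 1, 2, 4, 8, 16, 32 → 64 → 128 (×2 each step).
Third part goes 9, 16, 25, 36, 49, 64 → 81 → 100 (perfect squares: 3², 4², 5², …).
So the next two triples are {65 | 64 | 81} and {76 | 128 | 100}.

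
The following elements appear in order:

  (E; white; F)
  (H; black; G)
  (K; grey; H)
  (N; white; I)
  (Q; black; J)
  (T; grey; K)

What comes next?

First letter: letters move forward 3 places in the alphabet; E, H, K, N, Q, T → W.
Shade: repeats white → black → grey, so white, black, grey, white, black, grey → white.
Second letter: letters move forward 1 place in the alphabet, so F, G, H, I, J, K → L.
Putting it together: (W; white; L).

(W; white; L)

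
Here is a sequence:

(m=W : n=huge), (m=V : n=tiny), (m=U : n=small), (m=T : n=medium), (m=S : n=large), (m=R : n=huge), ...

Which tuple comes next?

M: W, V, U, T, S, R → Q (letters move back 1 place in the alphabet).
N — repeats huge → tiny → small → medium → large: huge, tiny, small, medium, large, huge → tiny.
Combining the parts gives (m=Q : n=tiny).

(m=Q : n=tiny)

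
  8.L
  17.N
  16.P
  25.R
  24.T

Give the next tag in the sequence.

33.V

First component goes 8, 17, 16, 25, 24 → 33 (alternating steps +9, −1, +9, −1, …).
Letter goes L, N, P, R, T → V (letters move forward 2 places in the alphabet).
So the next tag is 33.V.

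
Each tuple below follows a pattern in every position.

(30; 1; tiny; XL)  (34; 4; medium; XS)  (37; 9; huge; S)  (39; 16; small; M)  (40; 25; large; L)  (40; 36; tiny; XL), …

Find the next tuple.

First value — differences are 4, 3, 2, … (decreasing by 1 each time): 30, 34, 37, 39, 40, 40 → 39.
Second value — perfect squares: 1², 2², 3², …: 1, 4, 9, 16, 25, 36 → 49.
First size: repeats tiny → medium → huge → small → large, so tiny, medium, huge, small, large, tiny → medium.
Second size: repeats XL → XS → S → M → L, so XL, XS, S, M, L, XL → XS.
Putting it together: (39; 49; medium; XS).

(39; 49; medium; XS)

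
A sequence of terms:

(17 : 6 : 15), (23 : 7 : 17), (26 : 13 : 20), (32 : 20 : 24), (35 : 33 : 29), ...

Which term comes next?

(41 : 53 : 35)

First entry — alternating steps +6, +3, +6, +3, …: 17, 23, 26, 32, 35 → 41.
Second entry: 6, 7, 13, 20, 33 → 53 (each term is the sum of the two before it).
Third entry: differences are 2, 3, 4, … (increasing by 1 each time), so 15, 17, 20, 24, 29 → 35.
Putting it together: (41 : 53 : 35).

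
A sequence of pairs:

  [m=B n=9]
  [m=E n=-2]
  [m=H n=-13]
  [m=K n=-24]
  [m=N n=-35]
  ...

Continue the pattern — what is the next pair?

M goes B, E, H, K, N → Q (letters move forward 3 places in the alphabet).
N: −11 each step, so 9, -2, -13, -24, -35 → -46.
Combining the parts gives [m=Q n=-46].

[m=Q n=-46]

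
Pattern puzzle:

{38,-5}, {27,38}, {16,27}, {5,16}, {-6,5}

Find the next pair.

{-17,-6}

First value goes 38, 27, 16, 5, -6 → -17 (−11 each step).
Second value: always the previous value of the first value, so -5, 38, 27, 16, 5 → -6.
Putting it together: {-17,-6}.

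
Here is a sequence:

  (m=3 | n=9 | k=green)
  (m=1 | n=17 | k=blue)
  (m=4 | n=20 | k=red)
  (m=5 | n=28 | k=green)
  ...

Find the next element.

For the m, each term is the sum of the two before it: 3, 1, 4, 5 → 9.
N: alternating steps +8, +3, +8, +3, …; 9, 17, 20, 28 → 31.
K: repeats green → blue → red; green, blue, red, green → blue.
Combining the parts gives (m=9 | n=31 | k=blue).

(m=9 | n=31 | k=blue)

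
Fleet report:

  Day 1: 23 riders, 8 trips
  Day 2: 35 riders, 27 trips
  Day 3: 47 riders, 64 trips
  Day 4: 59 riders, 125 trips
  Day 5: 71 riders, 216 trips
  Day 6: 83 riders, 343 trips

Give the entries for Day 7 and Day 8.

Riders: +12 each step; 23, 35, 47, 59, 71, 83 → 95 → 107.
Trips — perfect cubes: 2³, 3³, 4³, …: 8, 27, 64, 125, 216, 343 → 512 → 729.
So the next two records are 95 riders, 512 trips and 107 riders, 729 trips.

95 riders, 512 trips; 107 riders, 729 trips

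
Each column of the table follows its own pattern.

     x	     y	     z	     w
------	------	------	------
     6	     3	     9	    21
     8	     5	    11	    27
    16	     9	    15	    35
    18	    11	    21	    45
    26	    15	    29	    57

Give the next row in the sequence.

Column x: alternating steps +2, +8, +2, +8, …, so 6, 8, 16, 18, 26 → 28.
For the column y, alternating steps +2, +4, +2, +4, …: 3, 5, 9, 11, 15 → 17.
Column z — differences are 2, 4, 6, … (increasing by 2 each time): 9, 11, 15, 21, 29 → 39.
Column w — differences are 6, 8, 10, … (increasing by 2 each time): 21, 27, 35, 45, 57 → 71.
So the next row is 28  17  39  71.

28  17  39  71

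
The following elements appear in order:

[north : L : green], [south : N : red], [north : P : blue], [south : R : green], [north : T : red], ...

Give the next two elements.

[south : V : blue], [north : X : green]

Direction — alternates north ↔ south: north, south, north, south, north → south → north.
Letter: letters move forward 2 places in the alphabet, so L, N, P, R, T → V → X.
Colour: green, red, blue, green, red → blue → green (repeats green → red → blue).
Putting the parts together: [south : V : blue] and then [north : X : green].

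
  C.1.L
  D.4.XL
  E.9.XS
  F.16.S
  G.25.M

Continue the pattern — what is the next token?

Letter: letters move forward 1 place in the alphabet, so C, D, E, F, G → H.
For the second component, perfect squares: 1², 2², 3², …: 1, 4, 9, 16, 25 → 36.
Size — runs through clothing sizes XS→XL: L, XL, XS, S, M → L.
Putting it together: H.36.L.

H.36.L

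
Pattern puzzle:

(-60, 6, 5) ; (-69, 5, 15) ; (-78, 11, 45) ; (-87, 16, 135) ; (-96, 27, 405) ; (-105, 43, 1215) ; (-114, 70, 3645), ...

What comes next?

(-123, 113, 10935)

First component: −9 each step; -60, -69, -78, -87, -96, -105, -114 → -123.
Second component goes 6, 5, 11, 16, 27, 43, 70 → 113 (each term is the sum of the two before it).
Third component: ×3 each step; 5, 15, 45, 135, 405, 1215, 3645 → 10935.
So the next tuple is (-123, 113, 10935).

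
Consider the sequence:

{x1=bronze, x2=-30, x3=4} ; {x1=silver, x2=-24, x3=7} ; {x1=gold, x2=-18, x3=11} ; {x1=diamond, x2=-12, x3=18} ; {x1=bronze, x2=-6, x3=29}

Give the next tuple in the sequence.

X1: bronze, silver, gold, diamond, bronze → silver (repeats bronze → silver → gold → diamond).
X2: -30, -24, -18, -12, -6 → 0 (+6 each step).
X3: each term is the sum of the two before it, so 4, 7, 11, 18, 29 → 47.
So the next tuple is {x1=silver, x2=0, x3=47}.

{x1=silver, x2=0, x3=47}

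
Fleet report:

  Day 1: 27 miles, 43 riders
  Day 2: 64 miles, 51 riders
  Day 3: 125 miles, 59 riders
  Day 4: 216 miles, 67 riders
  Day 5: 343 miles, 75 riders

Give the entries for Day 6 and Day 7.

Miles — perfect cubes: 3³, 4³, 5³, …: 27, 64, 125, 216, 343 → 512 → 729.
Riders goes 43, 51, 59, 67, 75 → 83 → 91 (+8 each step).
Putting the parts together: 512 miles, 83 riders and then 729 miles, 91 riders.

512 miles, 83 riders; 729 miles, 91 riders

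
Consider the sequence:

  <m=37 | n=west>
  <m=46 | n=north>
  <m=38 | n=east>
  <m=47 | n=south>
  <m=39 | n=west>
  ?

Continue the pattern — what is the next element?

<m=48 | n=north>

M goes 37, 46, 38, 47, 39 → 48 (alternating steps +9, −8, +9, −8, …).
N — repeats west → north → east → south: west, north, east, south, west → north.
Putting it together: <m=48 | n=north>.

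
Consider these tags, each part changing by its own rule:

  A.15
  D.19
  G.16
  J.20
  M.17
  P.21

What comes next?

S.18

Letter: letters move forward 3 places in the alphabet; A, D, G, J, M, P → S.
Second component: alternating steps +4, −3, +4, −3, …, so 15, 19, 16, 20, 17, 21 → 18.
Putting it together: S.18.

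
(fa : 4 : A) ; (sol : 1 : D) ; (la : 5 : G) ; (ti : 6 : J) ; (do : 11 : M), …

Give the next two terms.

(re : 17 : P), (mi : 28 : S)

Note: fa, sol, la, ti, do → re → mi (runs through the solfège scale do→ti).
For the second component, each term is the sum of the two before it: 4, 1, 5, 6, 11 → 17 → 28.
For the letter, letters move forward 3 places in the alphabet: A, D, G, J, M → P → S.
So the next two terms are (re : 17 : P) and (mi : 28 : S).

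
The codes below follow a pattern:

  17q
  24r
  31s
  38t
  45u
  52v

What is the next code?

59w

First component goes 17, 24, 31, 38, 45, 52 → 59 (+7 each step).
Letter goes q, r, s, t, u, v → w (letters move forward 1 place in the alphabet).
So the next code is 59w.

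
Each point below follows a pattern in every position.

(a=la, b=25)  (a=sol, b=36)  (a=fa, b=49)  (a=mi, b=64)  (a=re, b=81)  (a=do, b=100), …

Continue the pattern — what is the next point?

A: runs backward through the solfège scale do→ti, so la, sol, fa, mi, re, do → ti.
B: perfect squares: 5², 6², 7², …; 25, 36, 49, 64, 81, 100 → 121.
Putting it together: (a=ti, b=121).

(a=ti, b=121)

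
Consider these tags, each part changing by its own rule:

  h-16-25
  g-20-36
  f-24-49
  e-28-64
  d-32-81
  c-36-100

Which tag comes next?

b-40-121

Letter: letters move back 1 place in the alphabet; h, g, f, e, d, c → b.
Second component: +4 each step, so 16, 20, 24, 28, 32, 36 → 40.
Third component: 25, 36, 49, 64, 81, 100 → 121 (perfect squares: 5², 6², 7², …).
Putting it together: b-40-121.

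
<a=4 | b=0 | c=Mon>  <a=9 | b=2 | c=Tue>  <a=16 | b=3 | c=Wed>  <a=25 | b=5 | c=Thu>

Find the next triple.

<a=36 | b=6 | c=Fri>

A: perfect squares: 2², 3², 4², …, so 4, 9, 16, 25 → 36.
B — alternating steps +2, +1, +2, +1, …: 0, 2, 3, 5 → 6.
C: runs through the weekdays Mon→Sun; Mon, Tue, Wed, Thu → Fri.
Putting it together: <a=36 | b=6 | c=Fri>.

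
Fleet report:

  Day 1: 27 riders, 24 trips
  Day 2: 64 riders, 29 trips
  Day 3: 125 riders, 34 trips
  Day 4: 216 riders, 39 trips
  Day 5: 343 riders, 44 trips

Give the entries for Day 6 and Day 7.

512 riders, 49 trips; 729 riders, 54 trips

Riders — perfect cubes: 3³, 4³, 5³, …: 27, 64, 125, 216, 343 → 512 → 729.
For the trips, +5 each step: 24, 29, 34, 39, 44 → 49 → 54.
So the next two records are 512 riders, 49 trips and 729 riders, 54 trips.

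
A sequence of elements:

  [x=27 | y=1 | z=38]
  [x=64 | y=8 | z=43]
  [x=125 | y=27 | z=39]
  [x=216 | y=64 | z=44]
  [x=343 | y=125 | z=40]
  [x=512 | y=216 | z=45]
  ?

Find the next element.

[x=729 | y=343 | z=41]

For the x, perfect cubes: 3³, 4³, 5³, …: 27, 64, 125, 216, 343, 512 → 729.
Y: 1, 8, 27, 64, 125, 216 → 343 (perfect cubes: 1³, 2³, 3³, …).
Z goes 38, 43, 39, 44, 40, 45 → 41 (alternating steps +5, −4, +5, −4, …).
Putting it together: [x=729 | y=343 | z=41].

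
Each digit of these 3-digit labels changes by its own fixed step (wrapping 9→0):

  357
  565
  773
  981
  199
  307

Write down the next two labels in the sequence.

515, 723

First digit: 3, 5, 7, 9, 1, 3 → 5 → 7 (+2 each step, mod 10).
For the second digit, +1 each step, mod 10: 5, 6, 7, 8, 9, 0 → 1 → 2.
Third digit goes 7, 5, 3, 1, 9, 7 → 5 → 3 (−2 each step, mod 10).
Putting the parts together: 515 and then 723.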